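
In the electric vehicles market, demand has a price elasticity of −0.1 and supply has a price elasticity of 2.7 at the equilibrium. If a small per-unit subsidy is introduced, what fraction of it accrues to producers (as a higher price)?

Producer share = 1/28

For a small subsidy around the equilibrium, the benefit split depends on the relative slopes, which at a point are proportional to the elasticities.
Buyer share = εs/(εs + |εd|) = 2.7/(2.7 + 0.1) = 27/28; seller share = |εd|/(εs + |εd|) = 1/28.
So producers capture 1/28 of the subsidy.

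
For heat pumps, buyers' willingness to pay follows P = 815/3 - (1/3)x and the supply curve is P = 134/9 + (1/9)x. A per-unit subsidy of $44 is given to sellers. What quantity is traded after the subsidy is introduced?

x' = 676.75

Pre-subsidy: 815/3 - (1/3)x = 134/9 + (1/9)x gives x* = 577.75 and P* = 949/12.
With the subsidy, sellers receive Ps = Pb + 44 for each unit, where Pb is the price buyers pay.
On the curves, Pb = 815/3 - (1/3)x and Ps = 134/9 + (1/9)x; the wedge Ps − Pb = 44 gives 134/9 + (1/9)x − (815/3 - (1/3)x) = 44, so x' = 676.75.
Then Pb = 815/3 − (1/3)·676.75 = 553/12 and Ps = 134/9 + (1/9)·676.75 = 1081/12.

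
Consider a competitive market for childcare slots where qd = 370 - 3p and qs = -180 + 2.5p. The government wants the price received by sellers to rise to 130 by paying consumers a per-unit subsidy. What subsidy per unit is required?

Required subsidy s = 55 per unit

At a seller price of 130, quantity supplied is -180 + 2.5·130 = 145.
Buyers absorb 145 only when they pay pb with 370 − 3·pb = 145, i.e. pb = 75.
s = ps − pb = 130 − 75 = 55.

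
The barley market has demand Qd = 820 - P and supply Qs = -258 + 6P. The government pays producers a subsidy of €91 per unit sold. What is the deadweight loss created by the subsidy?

Pre-subsidy: 820 - P = -258 + 6P gives P* = 154, Q* = 666.
With the subsidy, sellers receive Ps = Pb + 91 for each unit, where Pb is the price buyers pay.
Supply in terms of Pb becomes Qs = -258 + 6(Pb + 91) = 288 + 6Pb. Setting this equal to demand: 820 - Pb = 288 + 6Pb, so Pb = 76.
Sellers receive Ps = 76 + 91 = 167; Q' = 820 − 1·76 = 744.
The subsidy expands output by 744 − 666 = 78 past the efficient level; on those units the gap between marginal cost and willingness to pay runs from 0 up to 91.
DWL = ½ × 91 × 78 = 3549.

Deadweight loss = €3549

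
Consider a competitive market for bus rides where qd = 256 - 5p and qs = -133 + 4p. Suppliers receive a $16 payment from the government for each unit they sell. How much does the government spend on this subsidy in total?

Pre-subsidy: 256 - 5p = -133 + 4p gives p* = 389/9, q* = 359/9.
With the subsidy, sellers receive ps = pb + 16 for each unit, where pb is the price buyers pay.
Supply in terms of pb becomes qs = -133 + 4(pb + 16) = -69 + 4pb. Setting this equal to demand: 256 - 5pb = -69 + 4pb, so pb = 325/9.
Sellers receive ps = 325/9 + 16 = 469/9; q' = 256 − 5·(325/9) = 679/9.
Government outlay = subsidy × quantity = 16 × 679/9 = 10864/9.

Government cost = 10864/9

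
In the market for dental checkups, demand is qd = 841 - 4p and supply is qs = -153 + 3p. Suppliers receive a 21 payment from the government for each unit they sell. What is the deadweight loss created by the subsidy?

Deadweight loss = 378

Pre-subsidy: 841 - 4p = -153 + 3p gives p* = 142, q* = 273.
With the subsidy, sellers receive ps = pb + 21 for each unit, where pb is the price buyers pay.
Supply in terms of pb becomes qs = -153 + 3(pb + 21) = -90 + 3pb. Setting this equal to demand: 841 - 4pb = -90 + 3pb, so pb = 133.
Sellers receive ps = 133 + 21 = 154; q' = 841 − 4·133 = 309.
The subsidy expands output by 309 − 273 = 36 past the efficient level; on those units the gap between marginal cost and willingness to pay runs from 0 up to 21.
DWL = ½ × 21 × 36 = 378.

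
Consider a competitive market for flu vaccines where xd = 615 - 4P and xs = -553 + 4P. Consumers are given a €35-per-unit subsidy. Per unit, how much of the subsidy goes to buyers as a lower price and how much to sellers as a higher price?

Pre-subsidy: 615 - 4P = -553 + 4P gives P* = 146, x* = 31.
With the rebate, buyers effectively pay Pb = Ps − 35, where Ps is the price sellers receive.
Demand in terms of Ps becomes xd = 615 − 4(Ps − 35) = 755 - 4Ps. Setting this equal to supply: 755 - 4Ps = -553 + 4Ps, so Ps = 163.5.
Buyers pay Pb = 163.5 − 35 = 128.5; x' = -553 + 4·163.5 = 101.
Buyers' price falls by P* − Pb = 146 − 128.5 = 17.5; sellers' price rises by Ps − P* = 163.5 − 146 = 17.5.

Buyers gain €17.5 per unit; sellers gain €17.5 per unit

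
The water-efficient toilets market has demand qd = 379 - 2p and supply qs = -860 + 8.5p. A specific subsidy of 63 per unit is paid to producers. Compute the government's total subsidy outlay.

Pre-subsidy: 379 - 2p = -860 + 8.5p gives p* = 118, q* = 143.
With the subsidy, sellers receive ps = pb + 63 for each unit, where pb is the price buyers pay.
Supply in terms of pb becomes qs = -860 + 8.5(pb + 63) = -324.5 + 8.5pb. Setting this equal to demand: 379 - 2pb = -324.5 + 8.5pb, so pb = 67.
Sellers receive ps = 67 + 63 = 130; q' = 379 − 2·67 = 245.
Government outlay = subsidy × quantity = 63 × 245 = 15435.

Government cost = 15435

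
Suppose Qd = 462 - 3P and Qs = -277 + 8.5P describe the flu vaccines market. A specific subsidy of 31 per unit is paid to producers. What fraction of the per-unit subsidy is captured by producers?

Pre-subsidy: 462 - 3P = -277 + 8.5P gives P* = 1478/23, Q* = 6192/23.
With the subsidy, sellers receive Ps = Pb + 31 for each unit, where Pb is the price buyers pay.
Supply in terms of Pb becomes Qs = -277 + 8.5(Pb + 31) = -13.5 + 8.5Pb. Setting this equal to demand: 462 - 3Pb = -13.5 + 8.5Pb, so Pb = 951/23.
Sellers receive Ps = 951/23 + 31 = 1664/23; Q' = 462 − 3·(951/23) = 7773/23.
Buyers' price falls by P* − Pb = 1478/23 − 951/23 = 527/23; sellers' price rises by Ps − P* = 1664/23 − 1478/23 = 186/23.
So producers capture (186/23)/31 = 6/23 of each unit of subsidy.

Producer share = 6/23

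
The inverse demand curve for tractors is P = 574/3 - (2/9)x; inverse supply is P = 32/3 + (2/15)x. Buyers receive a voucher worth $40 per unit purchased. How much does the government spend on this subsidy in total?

Pre-subsidy: 574/3 - (2/9)x = 32/3 + (2/15)x gives x* = 508.125 and P* = 941/12.
With the rebate, buyers effectively pay Pb = Ps − 40, where Ps is the price sellers receive.
On the curves, Pb = 574/3 - (2/9)x and Ps = 32/3 + (2/15)x; the wedge Ps − Pb = 40 gives 32/3 + (2/15)x − (574/3 - (2/9)x) = 40, so x' = 620.625.
Then Pb = 574/3 − (2/9)·620.625 = 641/12 and Ps = 32/3 + (2/15)·620.625 = 1121/12.
Government outlay = subsidy × quantity = 40 × 620.625 = 24825.

Government cost = $24825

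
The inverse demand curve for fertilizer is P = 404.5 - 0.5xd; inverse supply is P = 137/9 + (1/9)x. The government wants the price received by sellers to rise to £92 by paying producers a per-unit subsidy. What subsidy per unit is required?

Required subsidy s = £33 per unit

At a seller price of 92, quantity supplied is -137 + 9·92 = 691.
Buyers absorb 691 only when they pay Pb = 404.5 − 0.5·691 = 59.
s = Ps − Pb = 92 − 59 = 33.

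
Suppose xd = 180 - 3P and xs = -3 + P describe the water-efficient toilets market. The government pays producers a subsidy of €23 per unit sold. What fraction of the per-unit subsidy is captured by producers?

Pre-subsidy: 180 - 3P = -3 + P gives P* = 45.75, x* = 42.75.
With the subsidy, sellers receive Ps = Pb + 23 for each unit, where Pb is the price buyers pay.
Supply in terms of Pb becomes xs = -3 + 1(Pb + 23) = 20 + Pb. Setting this equal to demand: 180 - 3Pb = 20 + Pb, so Pb = 40.
Sellers receive Ps = 40 + 23 = 63; x' = 180 − 3·40 = 60.
Buyers' price falls by P* − Pb = 45.75 − 40 = 5.75; sellers' price rises by Ps − P* = 63 − 45.75 = 17.25.
So producers capture 17.25/23 = 0.75 of each unit of subsidy.

Producer share = 0.75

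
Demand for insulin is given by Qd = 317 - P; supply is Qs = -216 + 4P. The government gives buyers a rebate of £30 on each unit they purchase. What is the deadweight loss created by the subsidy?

Deadweight loss = £360

Pre-subsidy: 317 - P = -216 + 4P gives P* = 106.6, Q* = 210.4.
With the rebate, buyers effectively pay Pb = Ps − 30, where Ps is the price sellers receive.
Demand in terms of Ps becomes Qd = 317 − 1(Ps − 30) = 347 - Ps. Setting this equal to supply: 347 - Ps = -216 + 4Ps, so Ps = 112.6.
Buyers pay Pb = 112.6 − 30 = 82.6; Q' = -216 + 4·112.6 = 234.4.
The subsidy expands output by 234.4 − 210.4 = 24 past the efficient level; on those units the gap between marginal cost and willingness to pay runs from 0 up to 30.
DWL = ½ × 30 × 24 = 360.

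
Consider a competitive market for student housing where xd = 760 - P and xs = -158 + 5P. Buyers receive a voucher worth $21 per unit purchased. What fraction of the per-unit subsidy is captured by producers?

Producer share = 1/6

Pre-subsidy: 760 - P = -158 + 5P gives P* = 153, x* = 607.
With the rebate, buyers effectively pay Pb = Ps − 21, where Ps is the price sellers receive.
Demand in terms of Ps becomes xd = 760 − 1(Ps − 21) = 781 - Ps. Setting this equal to supply: 781 - Ps = -158 + 5Ps, so Ps = 156.5.
Buyers pay Pb = 156.5 − 21 = 135.5; x' = -158 + 5·156.5 = 624.5.
Buyers' price falls by P* − Pb = 153 − 135.5 = 17.5; sellers' price rises by Ps − P* = 156.5 − 153 = 3.5.
So producers capture 3.5/21 = 1/6 of each unit of subsidy.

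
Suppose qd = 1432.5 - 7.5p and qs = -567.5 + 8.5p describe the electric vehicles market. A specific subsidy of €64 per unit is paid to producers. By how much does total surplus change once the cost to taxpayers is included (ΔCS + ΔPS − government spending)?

Pre-subsidy: 1432.5 - 7.5p = -567.5 + 8.5p gives p* = 125, q* = 495.
With the subsidy, sellers receive ps = pb + 64 for each unit, where pb is the price buyers pay.
Supply in terms of pb becomes qs = -567.5 + 8.5(pb + 64) = -23.5 + 8.5pb. Setting this equal to demand: 1432.5 - 7.5pb = -23.5 + 8.5pb, so pb = 91.
Sellers receive ps = 91 + 64 = 155; q' = 1432.5 − 7.5·91 = 750.
ΔCS = ½(495 + 750)(125 − 91) = 21165; ΔPS = ½(495 + 750)(155 − 125) = 18675.
Government spending = 64 × 750 = 48000.
Net change = 21165 + 18675 − 48000 = -8160. The loss equals the DWL triangle ½·64·255.

Net change in total surplus = -€8160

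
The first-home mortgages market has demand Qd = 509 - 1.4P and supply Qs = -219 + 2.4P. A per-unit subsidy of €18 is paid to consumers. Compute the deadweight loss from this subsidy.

Pre-subsidy: 509 - 1.4P = -219 + 2.4P gives P* = 3640/19, Q* = 4575/19.
With the rebate, buyers effectively pay Pb = Ps − 18, where Ps is the price sellers receive.
Demand in terms of Ps becomes Qd = 509 − 1.4(Ps − 18) = 534.2 - 1.4Ps. Setting this equal to supply: 534.2 - 1.4Ps = -219 + 2.4Ps, so Ps = 3766/19.
Buyers pay Pb = 3766/19 − 18 = 3424/19; Q' = -219 + 2.4·(3766/19) = 24387/95.
The subsidy expands output by 24387/95 − 4575/19 = 1512/95 past the efficient level; on those units the gap between marginal cost and willingness to pay runs from 0 up to 18.
DWL = ½ × 18 × 1512/95 = 13608/95.

Deadweight loss = 13608/95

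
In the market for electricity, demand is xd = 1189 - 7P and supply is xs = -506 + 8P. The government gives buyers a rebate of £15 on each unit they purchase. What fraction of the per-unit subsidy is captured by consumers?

Pre-subsidy: 1189 - 7P = -506 + 8P gives P* = 113, x* = 398.
With the rebate, buyers effectively pay Pb = Ps − 15, where Ps is the price sellers receive.
Demand in terms of Ps becomes xd = 1189 − 7(Ps − 15) = 1294 - 7Ps. Setting this equal to supply: 1294 - 7Ps = -506 + 8Ps, so Ps = 120.
Buyers pay Pb = 120 − 15 = 105; x' = -506 + 8·120 = 454.
Buyers' price falls by P* − Pb = 113 − 105 = 8; sellers' price rises by Ps − P* = 120 − 113 = 7.
So consumers capture 8/15 = 8/15 of each unit of subsidy.

Consumer share = 8/15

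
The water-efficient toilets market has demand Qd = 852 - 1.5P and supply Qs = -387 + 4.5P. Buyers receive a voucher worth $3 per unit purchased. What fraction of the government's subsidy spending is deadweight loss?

DWL / government spending = 3/970

Pre-subsidy: 852 - 1.5P = -387 + 4.5P gives P* = 206.5, Q* = 542.25.
With the rebate, buyers effectively pay Pb = Ps − 3, where Ps is the price sellers receive.
Demand in terms of Ps becomes Qd = 852 − 1.5(Ps − 3) = 856.5 - 1.5Ps. Setting this equal to supply: 856.5 - 1.5Ps = -387 + 4.5Ps, so Ps = 207.25.
Buyers pay Pb = 207.25 − 3 = 204.25; Q' = -387 + 4.5·207.25 = 545.625.
ΔCS = ½(542.25 + 545.625)(206.5 − 204.25) = 1223.859375; ΔPS = ½(542.25 + 545.625)(207.25 − 206.5) = 407.953125.
Government spending = 3 × 545.625 = 1636.875.
DWL = ½ × 3 × (545.625 − 542.25) = 5.0625; fraction = 5.0625 / 1636.875 = 3/970.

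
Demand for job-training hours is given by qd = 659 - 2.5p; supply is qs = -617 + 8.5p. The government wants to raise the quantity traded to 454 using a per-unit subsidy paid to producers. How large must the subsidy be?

Required subsidy s = 44 per unit

At q = 454, invert demand for the buyer price: pb = (659 − 454)/2.5 = 82; invert supply for the seller price: ps = (454 − (-617))/8.5 = 126.
The subsidy must fill the gap: s = ps − pb = 126 − 82 = 44.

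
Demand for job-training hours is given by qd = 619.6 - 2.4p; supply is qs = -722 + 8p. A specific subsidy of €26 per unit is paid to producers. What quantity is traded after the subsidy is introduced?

Pre-subsidy: 619.6 - 2.4p = -722 + 8p gives p* = 129, q* = 310.
With the subsidy, sellers receive ps = pb + 26 for each unit, where pb is the price buyers pay.
Supply in terms of pb becomes qs = -722 + 8(pb + 26) = -514 + 8pb. Setting this equal to demand: 619.6 - 2.4pb = -514 + 8pb, so pb = 109.
Sellers receive ps = 109 + 26 = 135; q' = 619.6 − 2.4·109 = 358.

q' = 358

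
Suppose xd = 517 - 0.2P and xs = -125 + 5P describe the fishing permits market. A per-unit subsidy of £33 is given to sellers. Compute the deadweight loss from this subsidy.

Deadweight loss = 5445/52

Pre-subsidy: 517 - 0.2P = -125 + 5P gives P* = 1605/13, x* = 6400/13.
With the subsidy, sellers receive Ps = Pb + 33 for each unit, where Pb is the price buyers pay.
Supply in terms of Pb becomes xs = -125 + 5(Pb + 33) = 40 + 5Pb. Setting this equal to demand: 517 - 0.2Pb = 40 + 5Pb, so Pb = 2385/26.
Sellers receive Ps = 2385/26 + 33 = 3243/26; x' = 517 − 0.2·(2385/26) = 12965/26.
The subsidy expands output by 12965/26 − 6400/13 = 165/26 past the efficient level; on those units the gap between marginal cost and willingness to pay runs from 0 up to 33.
DWL = ½ × 33 × 165/26 = 5445/52.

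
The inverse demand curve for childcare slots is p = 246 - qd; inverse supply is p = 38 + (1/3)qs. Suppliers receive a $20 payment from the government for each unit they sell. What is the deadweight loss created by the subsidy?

Deadweight loss = $150

Pre-subsidy: 246 - q = 38 + (1/3)q gives q* = 156 and p* = 90.
With the subsidy, sellers receive ps = pb + 20 for each unit, where pb is the price buyers pay.
On the curves, pb = 246 - q and ps = 38 + (1/3)q; the wedge ps − pb = 20 gives 38 + (1/3)q − (246 - q) = 20, so q' = 171.
Then pb = 246 − 1·171 = 75 and ps = 38 + (1/3)·171 = 95.
The subsidy expands output by 171 − 156 = 15 past the efficient level; on those units the gap between marginal cost and willingness to pay runs from 0 up to 20.
DWL = ½ × 20 × 15 = 150.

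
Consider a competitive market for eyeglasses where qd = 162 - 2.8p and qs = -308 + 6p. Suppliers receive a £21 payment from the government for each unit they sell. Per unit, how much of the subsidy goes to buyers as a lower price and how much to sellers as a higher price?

Buyers gain 315/22 per unit; sellers gain 147/22 per unit

Pre-subsidy: 162 - 2.8p = -308 + 6p gives p* = 1175/22, q* = 137/11.
With the subsidy, sellers receive ps = pb + 21 for each unit, where pb is the price buyers pay.
Supply in terms of pb becomes qs = -308 + 6(pb + 21) = -182 + 6pb. Setting this equal to demand: 162 - 2.8pb = -182 + 6pb, so pb = 430/11.
Sellers receive ps = 430/11 + 21 = 661/11; q' = 162 − 2.8·(430/11) = 578/11.
Buyers' price falls by p* − pb = 1175/22 − 430/11 = 315/22; sellers' price rises by ps − p* = 661/11 − 1175/22 = 147/22.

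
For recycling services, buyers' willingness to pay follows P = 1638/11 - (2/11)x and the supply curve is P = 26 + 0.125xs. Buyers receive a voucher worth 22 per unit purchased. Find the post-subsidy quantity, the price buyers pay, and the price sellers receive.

x' = 12752/27; buyers pay 1702/27; sellers receive 2296/27

Pre-subsidy: 1638/11 - (2/11)x = 26 + 0.125x gives x* = 10816/27 and P* = 2054/27.
With the rebate, buyers effectively pay Pb = Ps − 22, where Ps is the price sellers receive.
On the curves, Pb = 1638/11 - (2/11)x and Ps = 26 + 0.125x; the wedge Ps − Pb = 22 gives 26 + 0.125x − (1638/11 - (2/11)x) = 22, so x' = 12752/27.
Then Pb = 1638/11 − (2/11)·(12752/27) = 1702/27 and Ps = 26 + 0.125·(12752/27) = 2296/27.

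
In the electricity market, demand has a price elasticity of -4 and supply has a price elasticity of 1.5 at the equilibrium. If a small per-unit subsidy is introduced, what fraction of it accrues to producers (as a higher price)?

Producer share = 8/11

For a small subsidy around the equilibrium, the benefit split depends on the relative slopes, which at a point are proportional to the elasticities.
Buyer share = εs/(εs + |εd|) = 1.5/(1.5 + 4) = 3/11; seller share = |εd|/(εs + |εd|) = 8/11.
So producers capture 8/11 of the subsidy.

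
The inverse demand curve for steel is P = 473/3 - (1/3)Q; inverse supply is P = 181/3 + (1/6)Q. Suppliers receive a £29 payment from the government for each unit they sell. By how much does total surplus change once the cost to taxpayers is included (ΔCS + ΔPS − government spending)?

Net change in total surplus = -£841

Pre-subsidy: 473/3 - (1/3)Q = 181/3 + (1/6)Q gives Q* = 584/3 and P* = 835/9.
With the subsidy, sellers receive Ps = Pb + 29 for each unit, where Pb is the price buyers pay.
On the curves, Pb = 473/3 - (1/3)Q and Ps = 181/3 + (1/6)Q; the wedge Ps − Pb = 29 gives 181/3 + (1/6)Q − (473/3 - (1/3)Q) = 29, so Q' = 758/3.
Then Pb = 473/3 − (1/3)·(758/3) = 661/9 and Ps = 181/3 + (1/6)·(758/3) = 922/9.
ΔCS = ½(584/3 + 758/3)(835/9 − 661/9) = 38918/9; ΔPS = ½(584/3 + 758/3)(922/9 − 835/9) = 19459/9.
Government spending = 29 × 758/3 = 21982/3.
Net change = 38918/9 + 19459/9 − 21982/3 = -841. The loss equals the DWL triangle ½·29·58.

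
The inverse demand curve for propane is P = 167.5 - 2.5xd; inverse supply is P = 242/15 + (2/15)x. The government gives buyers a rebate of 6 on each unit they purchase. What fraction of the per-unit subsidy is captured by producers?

Pre-subsidy: 167.5 - 2.5x = 242/15 + (2/15)x gives x* = 4541/79 and P* = 1880/79.
With the rebate, buyers effectively pay Pb = Ps − 6, where Ps is the price sellers receive.
On the curves, Pb = 167.5 - 2.5x and Ps = 242/15 + (2/15)x; the wedge Ps − Pb = 6 gives 242/15 + (2/15)x − (167.5 - 2.5x) = 6, so x' = 4721/79.
Then Pb = 167.5 − 2.5·(4721/79) = 1430/79 and Ps = 242/15 + (2/15)·(4721/79) = 1904/79.
Buyers' price falls by P* − Pb = 1880/79 − 1430/79 = 450/79; sellers' price rises by Ps − P* = 1904/79 − 1880/79 = 24/79.
So producers capture (24/79)/6 = 4/79 of each unit of subsidy.

Producer share = 4/79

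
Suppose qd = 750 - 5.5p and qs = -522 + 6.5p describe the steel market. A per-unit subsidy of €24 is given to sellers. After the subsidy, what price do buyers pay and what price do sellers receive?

Pre-subsidy: 750 - 5.5p = -522 + 6.5p gives p* = 106, q* = 167.
With the subsidy, sellers receive ps = pb + 24 for each unit, where pb is the price buyers pay.
Supply in terms of pb becomes qs = -522 + 6.5(pb + 24) = -366 + 6.5pb. Setting this equal to demand: 750 - 5.5pb = -366 + 6.5pb, so pb = 93.
Sellers receive ps = 93 + 24 = 117; q' = 750 − 5.5·93 = 238.5.

Buyers pay €93; sellers receive €117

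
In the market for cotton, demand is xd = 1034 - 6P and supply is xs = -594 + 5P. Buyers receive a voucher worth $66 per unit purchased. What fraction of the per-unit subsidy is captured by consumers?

Consumer share = 5/11

Pre-subsidy: 1034 - 6P = -594 + 5P gives P* = 148, x* = 146.
With the rebate, buyers effectively pay Pb = Ps − 66, where Ps is the price sellers receive.
Demand in terms of Ps becomes xd = 1034 − 6(Ps − 66) = 1430 - 6Ps. Setting this equal to supply: 1430 - 6Ps = -594 + 5Ps, so Ps = 184.
Buyers pay Pb = 184 − 66 = 118; x' = -594 + 5·184 = 326.
Buyers' price falls by P* − Pb = 148 − 118 = 30; sellers' price rises by Ps − P* = 184 − 148 = 36.
So consumers capture 30/66 = 5/11 of each unit of subsidy.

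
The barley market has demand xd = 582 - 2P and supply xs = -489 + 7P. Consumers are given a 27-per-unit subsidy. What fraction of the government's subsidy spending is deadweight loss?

Pre-subsidy: 582 - 2P = -489 + 7P gives P* = 119, x* = 344.
With the rebate, buyers effectively pay Pb = Ps − 27, where Ps is the price sellers receive.
Demand in terms of Ps becomes xd = 582 − 2(Ps − 27) = 636 - 2Ps. Setting this equal to supply: 636 - 2Ps = -489 + 7Ps, so Ps = 125.
Buyers pay Pb = 125 − 27 = 98; x' = -489 + 7·125 = 386.
ΔCS = ½(344 + 386)(119 − 98) = 7665; ΔPS = ½(344 + 386)(125 − 119) = 2190.
Government spending = 27 × 386 = 10422.
DWL = ½ × 27 × (386 − 344) = 567; fraction = 567 / 10422 = 21/386.

DWL / government spending = 21/386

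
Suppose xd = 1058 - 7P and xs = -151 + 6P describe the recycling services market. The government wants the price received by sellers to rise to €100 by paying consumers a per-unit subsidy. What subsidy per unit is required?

At a seller price of 100, quantity supplied is -151 + 6·100 = 449.
Buyers absorb 449 only when they pay Pb with 1058 − 7·Pb = 449, i.e. Pb = 87.
s = Ps − Pb = 100 − 87 = 13.

Required subsidy s = €13 per unit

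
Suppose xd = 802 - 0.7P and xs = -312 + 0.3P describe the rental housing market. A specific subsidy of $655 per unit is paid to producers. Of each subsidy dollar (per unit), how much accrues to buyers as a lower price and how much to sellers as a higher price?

Buyers gain $196.5 per unit; sellers gain $458.5 per unit

Pre-subsidy: 802 - 0.7P = -312 + 0.3P gives P* = 1114, x* = 22.2.
With the subsidy, sellers receive Ps = Pb + 655 for each unit, where Pb is the price buyers pay.
Supply in terms of Pb becomes xs = -312 + 0.3(Pb + 655) = -115.5 + 0.3Pb. Setting this equal to demand: 802 - 0.7Pb = -115.5 + 0.3Pb, so Pb = 917.5.
Sellers receive Ps = 917.5 + 655 = 1572.5; x' = 802 − 0.7·917.5 = 159.75.
Buyers' price falls by P* − Pb = 1114 − 917.5 = 196.5; sellers' price rises by Ps − P* = 1572.5 − 1114 = 458.5.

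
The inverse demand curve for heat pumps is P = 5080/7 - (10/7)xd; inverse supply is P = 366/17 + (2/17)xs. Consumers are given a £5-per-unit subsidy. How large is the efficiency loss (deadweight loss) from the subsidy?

Deadweight loss = 2975/368

Pre-subsidy: 5080/7 - (10/7)x = 366/17 + (2/17)x gives x* = 41899/92 and P* = 3455/46.
With the rebate, buyers effectively pay Pb = Ps − 5, where Ps is the price sellers receive.
On the curves, Pb = 5080/7 - (10/7)x and Ps = 366/17 + (2/17)x; the wedge Ps − Pb = 5 gives 366/17 + (2/17)x − (5080/7 - (10/7)x) = 5, so x' = 84393/184.
Then Pb = 5080/7 − (10/7)·(84393/184) = 6485/92 and Ps = 366/17 + (2/17)·(84393/184) = 6945/92.
The subsidy expands output by 84393/184 − 41899/92 = 595/184 past the efficient level; on those units the gap between marginal cost and willingness to pay runs from 0 up to 5.
DWL = ½ × 5 × 595/184 = 2975/368.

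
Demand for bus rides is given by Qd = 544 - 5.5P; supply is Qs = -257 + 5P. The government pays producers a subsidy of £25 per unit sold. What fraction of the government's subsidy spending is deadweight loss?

Pre-subsidy: 544 - 5.5P = -257 + 5P gives P* = 534/7, Q* = 871/7.
With the subsidy, sellers receive Ps = Pb + 25 for each unit, where Pb is the price buyers pay.
Supply in terms of Pb becomes Qs = -257 + 5(Pb + 25) = -132 + 5Pb. Setting this equal to demand: 544 - 5.5Pb = -132 + 5Pb, so Pb = 1352/21.
Sellers receive Ps = 1352/21 + 25 = 1877/21; Q' = 544 − 5.5·(1352/21) = 3988/21.
ΔCS = ½(871/7 + 3988/21)(534/7 − 1352/21) = 117875/63; ΔPS = ½(871/7 + 3988/21)(1877/21 − 534/7) = 259325/126.
Government spending = 25 × 3988/21 = 99700/21.
DWL = ½ × 25 × (3988/21 − 871/7) = 34375/42; fraction = (34375/42) / (99700/21) = 1375/7976.

DWL / government spending = 1375/7976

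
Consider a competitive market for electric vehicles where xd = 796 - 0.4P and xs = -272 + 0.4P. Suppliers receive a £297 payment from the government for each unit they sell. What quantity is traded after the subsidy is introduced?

Pre-subsidy: 796 - 0.4P = -272 + 0.4P gives P* = 1335, x* = 262.
With the subsidy, sellers receive Ps = Pb + 297 for each unit, where Pb is the price buyers pay.
Supply in terms of Pb becomes xs = -272 + 0.4(Pb + 297) = -153.2 + 0.4Pb. Setting this equal to demand: 796 - 0.4Pb = -153.2 + 0.4Pb, so Pb = 1186.5.
Sellers receive Ps = 1186.5 + 297 = 1483.5; x' = 796 − 0.4·1186.5 = 321.4.

x' = 321.4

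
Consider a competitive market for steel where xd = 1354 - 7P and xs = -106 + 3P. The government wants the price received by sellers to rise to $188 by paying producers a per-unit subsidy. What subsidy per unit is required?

Required subsidy s = $60 per unit

At a seller price of 188, quantity supplied is -106 + 3·188 = 458.
Buyers absorb 458 only when they pay Pb with 1354 − 7·Pb = 458, i.e. Pb = 128.
s = Ps − Pb = 188 − 128 = 60.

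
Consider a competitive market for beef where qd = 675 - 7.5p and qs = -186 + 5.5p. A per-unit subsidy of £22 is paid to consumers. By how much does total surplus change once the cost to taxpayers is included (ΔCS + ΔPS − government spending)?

Pre-subsidy: 675 - 7.5p = -186 + 5.5p gives p* = 861/13, q* = 4635/26.
With the rebate, buyers effectively pay pb = ps − 22, where ps is the price sellers receive.
Demand in terms of ps becomes qd = 675 − 7.5(ps − 22) = 840 - 7.5ps. Setting this equal to supply: 840 - 7.5ps = -186 + 5.5ps, so ps = 1026/13.
Buyers pay pb = 1026/13 − 22 = 740/13; q' = -186 + 5.5·(1026/13) = 3225/13.
ΔCS = ½(4635/26 + 3225/13)(861/13 − 740/13) = 1341285/676; ΔPS = ½(4635/26 + 3225/13)(1026/13 − 861/13) = 1829025/676.
Government spending = 22 × 3225/13 = 70950/13.
Net change = 1341285/676 + 1829025/676 − 70950/13 = -19965/26. The loss equals the DWL triangle ½·22·1815/26.

Net change in total surplus = -19965/26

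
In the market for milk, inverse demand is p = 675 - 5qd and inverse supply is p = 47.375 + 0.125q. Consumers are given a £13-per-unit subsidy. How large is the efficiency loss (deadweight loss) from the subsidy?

Pre-subsidy: 675 - 5q = 47.375 + 0.125q gives q* = 5021/41 and p* = 2570/41.
With the rebate, buyers effectively pay pb = ps − 13, where ps is the price sellers receive.
On the curves, pb = 675 - 5q and ps = 47.375 + 0.125q; the wedge ps − pb = 13 gives 47.375 + 0.125q − (675 - 5q) = 13, so q' = 125.
Then pb = 675 − 5·125 = 50 and ps = 47.375 + 0.125·125 = 63.
The subsidy expands output by 125 − 5021/41 = 104/41 past the efficient level; on those units the gap between marginal cost and willingness to pay runs from 0 up to 13.
DWL = ½ × 13 × 104/41 = 676/41.

Deadweight loss = 676/41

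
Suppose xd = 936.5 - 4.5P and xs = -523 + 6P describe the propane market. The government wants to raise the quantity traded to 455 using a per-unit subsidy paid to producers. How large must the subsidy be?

At x = 455, invert demand for the buyer price: Pb = (936.5 − 455)/4.5 = 107; invert supply for the seller price: Ps = (455 − (-523))/6 = 163.
The subsidy must fill the gap: s = Ps − Pb = 163 − 107 = 56.

Required subsidy s = 56 per unit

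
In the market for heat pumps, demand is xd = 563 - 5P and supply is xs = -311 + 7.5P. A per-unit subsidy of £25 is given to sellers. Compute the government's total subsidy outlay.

Government cost = £7210

Pre-subsidy: 563 - 5P = -311 + 7.5P gives P* = 69.92, x* = 213.4.
With the subsidy, sellers receive Ps = Pb + 25 for each unit, where Pb is the price buyers pay.
Supply in terms of Pb becomes xs = -311 + 7.5(Pb + 25) = -123.5 + 7.5Pb. Setting this equal to demand: 563 - 5Pb = -123.5 + 7.5Pb, so Pb = 54.92.
Sellers receive Ps = 54.92 + 25 = 79.92; x' = 563 − 5·54.92 = 288.4.
Government outlay = subsidy × quantity = 25 × 288.4 = 7210.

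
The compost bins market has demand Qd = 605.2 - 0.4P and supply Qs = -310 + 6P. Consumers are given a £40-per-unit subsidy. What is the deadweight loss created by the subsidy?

Deadweight loss = £300

Pre-subsidy: 605.2 - 0.4P = -310 + 6P gives P* = 143, Q* = 548.
With the rebate, buyers effectively pay Pb = Ps − 40, where Ps is the price sellers receive.
Demand in terms of Ps becomes Qd = 605.2 − 0.4(Ps − 40) = 621.2 - 0.4Ps. Setting this equal to supply: 621.2 - 0.4Ps = -310 + 6Ps, so Ps = 145.5.
Buyers pay Pb = 145.5 − 40 = 105.5; Q' = -310 + 6·145.5 = 563.
The subsidy expands output by 563 − 548 = 15 past the efficient level; on those units the gap between marginal cost and willingness to pay runs from 0 up to 40.
DWL = ½ × 40 × 15 = 300.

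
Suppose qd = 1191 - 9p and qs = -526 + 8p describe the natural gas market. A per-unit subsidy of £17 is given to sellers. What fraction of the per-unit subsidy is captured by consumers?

Consumer share = 8/17

Pre-subsidy: 1191 - 9p = -526 + 8p gives p* = 101, q* = 282.
With the subsidy, sellers receive ps = pb + 17 for each unit, where pb is the price buyers pay.
Supply in terms of pb becomes qs = -526 + 8(pb + 17) = -390 + 8pb. Setting this equal to demand: 1191 - 9pb = -390 + 8pb, so pb = 93.
Sellers receive ps = 93 + 17 = 110; q' = 1191 − 9·93 = 354.
Buyers' price falls by p* − pb = 101 − 93 = 8; sellers' price rises by ps − p* = 110 − 101 = 9.
So consumers capture 8/17 = 8/17 of each unit of subsidy.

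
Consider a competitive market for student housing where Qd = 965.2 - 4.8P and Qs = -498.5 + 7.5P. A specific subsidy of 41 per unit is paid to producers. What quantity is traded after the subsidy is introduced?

Q' = 514

Pre-subsidy: 965.2 - 4.8P = -498.5 + 7.5P gives P* = 119, Q* = 394.
With the subsidy, sellers receive Ps = Pb + 41 for each unit, where Pb is the price buyers pay.
Supply in terms of Pb becomes Qs = -498.5 + 7.5(Pb + 41) = -191 + 7.5Pb. Setting this equal to demand: 965.2 - 4.8Pb = -191 + 7.5Pb, so Pb = 94.
Sellers receive Ps = 94 + 41 = 135; Q' = 965.2 − 4.8·94 = 514.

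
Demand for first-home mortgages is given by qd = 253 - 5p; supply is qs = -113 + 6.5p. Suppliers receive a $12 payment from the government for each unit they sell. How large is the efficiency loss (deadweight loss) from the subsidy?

Deadweight loss = 4680/23

Pre-subsidy: 253 - 5p = -113 + 6.5p gives p* = 732/23, q* = 2159/23.
With the subsidy, sellers receive ps = pb + 12 for each unit, where pb is the price buyers pay.
Supply in terms of pb becomes qs = -113 + 6.5(pb + 12) = -35 + 6.5pb. Setting this equal to demand: 253 - 5pb = -35 + 6.5pb, so pb = 576/23.
Sellers receive ps = 576/23 + 12 = 852/23; q' = 253 − 5·(576/23) = 2939/23.
The subsidy expands output by 2939/23 − 2159/23 = 780/23 past the efficient level; on those units the gap between marginal cost and willingness to pay runs from 0 up to 12.
DWL = ½ × 12 × 780/23 = 4680/23.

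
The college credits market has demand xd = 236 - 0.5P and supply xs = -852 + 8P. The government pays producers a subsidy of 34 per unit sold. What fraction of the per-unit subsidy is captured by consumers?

Pre-subsidy: 236 - 0.5P = -852 + 8P gives P* = 128, x* = 172.
With the subsidy, sellers receive Ps = Pb + 34 for each unit, where Pb is the price buyers pay.
Supply in terms of Pb becomes xs = -852 + 8(Pb + 34) = -580 + 8Pb. Setting this equal to demand: 236 - 0.5Pb = -580 + 8Pb, so Pb = 96.
Sellers receive Ps = 96 + 34 = 130; x' = 236 − 0.5·96 = 188.
Buyers' price falls by P* − Pb = 128 − 96 = 32; sellers' price rises by Ps − P* = 130 − 128 = 2.
So consumers capture 32/34 = 16/17 of each unit of subsidy.

Consumer share = 16/17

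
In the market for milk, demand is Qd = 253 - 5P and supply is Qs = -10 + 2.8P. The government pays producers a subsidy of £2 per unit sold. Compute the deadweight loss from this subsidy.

Pre-subsidy: 253 - 5P = -10 + 2.8P gives P* = 1315/39, Q* = 3292/39.
With the subsidy, sellers receive Ps = Pb + 2 for each unit, where Pb is the price buyers pay.
Supply in terms of Pb becomes Qs = -10 + 2.8(Pb + 2) = -4.4 + 2.8Pb. Setting this equal to demand: 253 - 5Pb = -4.4 + 2.8Pb, so Pb = 33.
Sellers receive Ps = 33 + 2 = 35; Q' = 253 − 5·33 = 88.
The subsidy expands output by 88 − 3292/39 = 140/39 past the efficient level; on those units the gap between marginal cost and willingness to pay runs from 0 up to 2.
DWL = ½ × 2 × 140/39 = 140/39.

Deadweight loss = 140/39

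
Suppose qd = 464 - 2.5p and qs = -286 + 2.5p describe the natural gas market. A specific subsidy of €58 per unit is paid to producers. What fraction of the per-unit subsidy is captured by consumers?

Consumer share = 0.5

Pre-subsidy: 464 - 2.5p = -286 + 2.5p gives p* = 150, q* = 89.
With the subsidy, sellers receive ps = pb + 58 for each unit, where pb is the price buyers pay.
Supply in terms of pb becomes qs = -286 + 2.5(pb + 58) = -141 + 2.5pb. Setting this equal to demand: 464 - 2.5pb = -141 + 2.5pb, so pb = 121.
Sellers receive ps = 121 + 58 = 179; q' = 464 − 2.5·121 = 161.5.
Buyers' price falls by p* − pb = 150 − 121 = 29; sellers' price rises by ps − p* = 179 − 150 = 29.
So consumers capture 29/58 = 0.5 of each unit of subsidy.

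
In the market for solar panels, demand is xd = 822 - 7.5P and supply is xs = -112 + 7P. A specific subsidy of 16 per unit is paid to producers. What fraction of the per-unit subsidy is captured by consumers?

Pre-subsidy: 822 - 7.5P = -112 + 7P gives P* = 1868/29, x* = 9828/29.
With the subsidy, sellers receive Ps = Pb + 16 for each unit, where Pb is the price buyers pay.
Supply in terms of Pb becomes xs = -112 + 7(Pb + 16) = 0 + 7Pb. Setting this equal to demand: 822 - 7.5Pb = 0 + 7Pb, so Pb = 1644/29.
Sellers receive Ps = 1644/29 + 16 = 2108/29; x' = 822 − 7.5·(1644/29) = 11508/29.
Buyers' price falls by P* − Pb = 1868/29 − 1644/29 = 224/29; sellers' price rises by Ps − P* = 2108/29 − 1868/29 = 240/29.
So consumers capture (224/29)/16 = 14/29 of each unit of subsidy.

Consumer share = 14/29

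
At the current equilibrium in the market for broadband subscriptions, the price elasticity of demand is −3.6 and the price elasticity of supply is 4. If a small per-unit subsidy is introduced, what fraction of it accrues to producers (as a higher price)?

Producer share = 9/19

For a small subsidy around the equilibrium, the benefit split depends on the relative slopes, which at a point are proportional to the elasticities.
Buyer share = εs/(εs + |εd|) = 4/(4 + 3.6) = 10/19; seller share = |εd|/(εs + |εd|) = 9/19.
So producers capture 9/19 of the subsidy.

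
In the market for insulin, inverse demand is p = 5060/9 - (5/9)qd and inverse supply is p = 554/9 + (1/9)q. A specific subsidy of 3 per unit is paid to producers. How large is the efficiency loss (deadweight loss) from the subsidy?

Deadweight loss = 6.75

Pre-subsidy: 5060/9 - (5/9)q = 554/9 + (1/9)q gives q* = 751 and p* = 145.
With the subsidy, sellers receive ps = pb + 3 for each unit, where pb is the price buyers pay.
On the curves, pb = 5060/9 - (5/9)q and ps = 554/9 + (1/9)q; the wedge ps − pb = 3 gives 554/9 + (1/9)q − (5060/9 - (5/9)q) = 3, so q' = 755.5.
Then pb = 5060/9 − (5/9)·755.5 = 142.5 and ps = 554/9 + (1/9)·755.5 = 145.5.
The subsidy expands output by 755.5 − 751 = 4.5 past the efficient level; on those units the gap between marginal cost and willingness to pay runs from 0 up to 3.
DWL = ½ × 3 × 4.5 = 6.75.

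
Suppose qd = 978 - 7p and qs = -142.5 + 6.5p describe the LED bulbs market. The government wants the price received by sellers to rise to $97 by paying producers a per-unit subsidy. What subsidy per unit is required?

At a seller price of 97, quantity supplied is -142.5 + 6.5·97 = 488.
Buyers absorb 488 only when they pay pb with 978 − 7·pb = 488, i.e. pb = 70.
s = ps − pb = 97 − 70 = 27.

Required subsidy s = $27 per unit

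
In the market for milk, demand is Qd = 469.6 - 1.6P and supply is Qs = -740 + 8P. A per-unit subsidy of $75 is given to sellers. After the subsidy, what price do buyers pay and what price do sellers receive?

Pre-subsidy: 469.6 - 1.6P = -740 + 8P gives P* = 126, Q* = 268.
With the subsidy, sellers receive Ps = Pb + 75 for each unit, where Pb is the price buyers pay.
Supply in terms of Pb becomes Qs = -740 + 8(Pb + 75) = -140 + 8Pb. Setting this equal to demand: 469.6 - 1.6Pb = -140 + 8Pb, so Pb = 63.5.
Sellers receive Ps = 63.5 + 75 = 138.5; Q' = 469.6 − 1.6·63.5 = 368.

Buyers pay $63.5; sellers receive $138.5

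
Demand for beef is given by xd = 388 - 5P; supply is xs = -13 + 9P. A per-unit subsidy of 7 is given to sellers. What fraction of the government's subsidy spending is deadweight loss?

DWL / government spending = 315/7484

Pre-subsidy: 388 - 5P = -13 + 9P gives P* = 401/14, x* = 3427/14.
With the subsidy, sellers receive Ps = Pb + 7 for each unit, where Pb is the price buyers pay.
Supply in terms of Pb becomes xs = -13 + 9(Pb + 7) = 50 + 9Pb. Setting this equal to demand: 388 - 5Pb = 50 + 9Pb, so Pb = 169/7.
Sellers receive Ps = 169/7 + 7 = 218/7; x' = 388 − 5·(169/7) = 1871/7.
ΔCS = ½(3427/14 + 1871/7)(401/14 − 169/7) = 64521/56; ΔPS = ½(3427/14 + 1871/7)(218/7 − 401/14) = 35845/56.
Government spending = 7 × 1871/7 = 1871.
DWL = ½ × 7 × (1871/7 − 3427/14) = 78.75; fraction = 78.75 / 1871 = 315/7484.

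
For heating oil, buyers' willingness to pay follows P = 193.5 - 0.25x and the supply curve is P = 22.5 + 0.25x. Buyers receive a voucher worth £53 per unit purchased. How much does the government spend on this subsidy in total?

Government cost = £23744

Pre-subsidy: 193.5 - 0.25x = 22.5 + 0.25x gives x* = 342 and P* = 108.
With the rebate, buyers effectively pay Pb = Ps − 53, where Ps is the price sellers receive.
On the curves, Pb = 193.5 - 0.25x and Ps = 22.5 + 0.25x; the wedge Ps − Pb = 53 gives 22.5 + 0.25x − (193.5 - 0.25x) = 53, so x' = 448.
Then Pb = 193.5 − 0.25·448 = 81.5 and Ps = 22.5 + 0.25·448 = 134.5.
Government outlay = subsidy × quantity = 53 × 448 = 23744.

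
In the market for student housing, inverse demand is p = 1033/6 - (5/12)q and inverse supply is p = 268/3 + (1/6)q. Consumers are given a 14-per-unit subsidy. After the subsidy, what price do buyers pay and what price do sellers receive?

Buyers pay 103; sellers receive 117

Pre-subsidy: 1033/6 - (5/12)q = 268/3 + (1/6)q gives q* = 142 and p* = 113.
With the rebate, buyers effectively pay pb = ps − 14, where ps is the price sellers receive.
On the curves, pb = 1033/6 - (5/12)q and ps = 268/3 + (1/6)q; the wedge ps − pb = 14 gives 268/3 + (1/6)q − (1033/6 - (5/12)q) = 14, so q' = 166.
Then pb = 1033/6 − (5/12)·166 = 103 and ps = 268/3 + (1/6)·166 = 117.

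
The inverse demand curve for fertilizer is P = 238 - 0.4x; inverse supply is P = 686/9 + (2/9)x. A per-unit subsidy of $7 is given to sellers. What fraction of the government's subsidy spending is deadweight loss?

Pre-subsidy: 238 - 0.4x = 686/9 + (2/9)x gives x* = 260 and P* = 134.
With the subsidy, sellers receive Ps = Pb + 7 for each unit, where Pb is the price buyers pay.
On the curves, Pb = 238 - 0.4x and Ps = 686/9 + (2/9)x; the wedge Ps − Pb = 7 gives 686/9 + (2/9)x − (238 - 0.4x) = 7, so x' = 271.25.
Then Pb = 238 − 0.4·271.25 = 129.5 and Ps = 686/9 + (2/9)·271.25 = 136.5.
ΔCS = ½(260 + 271.25)(134 − 129.5) = 1195.3125; ΔPS = ½(260 + 271.25)(136.5 − 134) = 664.0625.
Government spending = 7 × 271.25 = 1898.75.
DWL = ½ × 7 × (271.25 − 260) = 39.375; fraction = 39.375 / 1898.75 = 9/434.

DWL / government spending = 9/434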